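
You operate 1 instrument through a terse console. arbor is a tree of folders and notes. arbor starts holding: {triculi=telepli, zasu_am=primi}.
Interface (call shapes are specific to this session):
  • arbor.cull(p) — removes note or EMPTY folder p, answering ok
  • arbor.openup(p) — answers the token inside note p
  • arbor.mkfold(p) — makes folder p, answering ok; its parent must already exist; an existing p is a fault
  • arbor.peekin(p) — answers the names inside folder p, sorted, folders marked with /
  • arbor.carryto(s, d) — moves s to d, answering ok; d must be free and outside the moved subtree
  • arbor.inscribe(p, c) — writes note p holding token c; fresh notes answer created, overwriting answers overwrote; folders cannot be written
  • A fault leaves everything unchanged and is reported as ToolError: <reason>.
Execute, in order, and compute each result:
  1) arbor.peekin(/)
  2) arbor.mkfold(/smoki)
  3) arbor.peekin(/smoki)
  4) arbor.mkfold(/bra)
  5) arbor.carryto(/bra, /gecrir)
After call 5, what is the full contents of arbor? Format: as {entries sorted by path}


Answer: {gecrir/, smoki/, triculi=telepli, zasu_am=primi}

Derivation:
I run arbor.peekin passing p→/, and observe [triculi, zasu_am].
I run arbor.mkfold passing p→/smoki, and see ok.
I invoke arbor.peekin passing p→/smoki, — result: [].
Then arbor.mkfold passing p→/bra, yielding ok.
I invoke arbor.carryto passing s→/bra, d→/gecrir, which returns ok.


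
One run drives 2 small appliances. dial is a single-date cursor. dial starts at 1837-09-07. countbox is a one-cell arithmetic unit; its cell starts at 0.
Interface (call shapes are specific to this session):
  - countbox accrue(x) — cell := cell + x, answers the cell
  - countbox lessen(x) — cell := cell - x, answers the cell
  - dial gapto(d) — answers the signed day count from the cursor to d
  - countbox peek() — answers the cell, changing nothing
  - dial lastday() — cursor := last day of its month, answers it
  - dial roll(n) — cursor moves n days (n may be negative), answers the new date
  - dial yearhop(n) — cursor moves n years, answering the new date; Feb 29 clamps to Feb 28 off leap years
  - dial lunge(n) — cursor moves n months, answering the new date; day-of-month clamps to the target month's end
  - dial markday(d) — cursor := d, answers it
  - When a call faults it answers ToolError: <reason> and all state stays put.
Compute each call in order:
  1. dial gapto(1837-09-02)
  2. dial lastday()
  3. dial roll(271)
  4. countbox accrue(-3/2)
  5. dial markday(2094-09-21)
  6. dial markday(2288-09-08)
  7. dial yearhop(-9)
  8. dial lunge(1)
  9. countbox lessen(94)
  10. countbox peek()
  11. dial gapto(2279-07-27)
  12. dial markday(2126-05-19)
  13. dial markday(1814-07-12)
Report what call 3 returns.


Answer: 1838-06-28

Derivation:
·→ dial gapto(d=1837-09-02)
·← -5
·→ dial lastday()
·← 1837-09-30
·→ dial roll(n=271)
·← 1838-06-28
·→ countbox accrue(x=-3/2)
·← -3/2
·→ dial markday(d=2094-09-21)
·← 2094-09-21
·→ dial markday(d=2288-09-08)
·← 2288-09-08
·→ dial yearhop(n=-9)
·← 2279-09-08
·→ dial lunge(n=1)
·← 2279-10-08
·→ countbox lessen(x=94)
·← -191/2
·→ countbox peek()
·← -191/2
·→ dial gapto(d=2279-07-27)
·← -73
·→ dial markday(d=2126-05-19)
·← 2126-05-19
·→ dial markday(d=1814-07-12)
·← 1814-07-12


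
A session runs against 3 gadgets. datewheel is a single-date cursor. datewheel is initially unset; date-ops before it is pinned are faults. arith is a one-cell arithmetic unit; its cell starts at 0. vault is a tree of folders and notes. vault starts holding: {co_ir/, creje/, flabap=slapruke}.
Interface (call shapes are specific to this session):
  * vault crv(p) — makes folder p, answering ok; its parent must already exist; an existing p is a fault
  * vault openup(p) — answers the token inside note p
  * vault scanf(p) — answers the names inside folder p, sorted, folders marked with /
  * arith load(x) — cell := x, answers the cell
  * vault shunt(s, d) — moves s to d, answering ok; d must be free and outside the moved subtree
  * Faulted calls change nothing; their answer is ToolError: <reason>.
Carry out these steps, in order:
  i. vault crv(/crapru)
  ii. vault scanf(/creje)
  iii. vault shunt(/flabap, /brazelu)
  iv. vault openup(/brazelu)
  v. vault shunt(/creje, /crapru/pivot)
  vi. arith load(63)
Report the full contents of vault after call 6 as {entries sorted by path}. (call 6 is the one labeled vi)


Answer: {brazelu=slapruke, co_ir/, crapru/, crapru/pivot/}

Derivation:
-> vault crv(/crapru)
<- ok
-> vault scanf(/creje)
<- []
-> vault shunt(/flabap, /brazelu)
<- ok
-> vault openup(/brazelu)
<- slapruke
-> vault shunt(/creje, /crapru/pivot)
<- ok
-> arith load(63)
<- 63


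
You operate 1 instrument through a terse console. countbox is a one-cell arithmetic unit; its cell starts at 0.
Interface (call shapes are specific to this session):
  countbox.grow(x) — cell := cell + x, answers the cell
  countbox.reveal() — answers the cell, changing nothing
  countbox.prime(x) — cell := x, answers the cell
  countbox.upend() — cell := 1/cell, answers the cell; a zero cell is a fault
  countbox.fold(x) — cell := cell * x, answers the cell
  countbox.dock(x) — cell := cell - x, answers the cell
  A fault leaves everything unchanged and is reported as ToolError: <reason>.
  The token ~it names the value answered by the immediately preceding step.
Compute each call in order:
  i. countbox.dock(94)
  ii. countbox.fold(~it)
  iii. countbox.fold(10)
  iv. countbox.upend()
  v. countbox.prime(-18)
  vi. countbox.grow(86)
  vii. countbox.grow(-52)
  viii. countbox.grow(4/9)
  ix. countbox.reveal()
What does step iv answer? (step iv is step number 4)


Answer: 1/88360

Derivation:
CALL countbox.dock[x→94]
RET  -94
CALL countbox.fold[x→~it]
RET  8836
CALL countbox.fold[x→10]
RET  88360
CALL countbox.upend[]
RET  1/88360
CALL countbox.prime[x→-18]
RET  -18
CALL countbox.grow[x→86]
RET  68
CALL countbox.grow[x→-52]
RET  16
CALL countbox.grow[x→4/9]
RET  148/9
CALL countbox.reveal[]
RET  148/9


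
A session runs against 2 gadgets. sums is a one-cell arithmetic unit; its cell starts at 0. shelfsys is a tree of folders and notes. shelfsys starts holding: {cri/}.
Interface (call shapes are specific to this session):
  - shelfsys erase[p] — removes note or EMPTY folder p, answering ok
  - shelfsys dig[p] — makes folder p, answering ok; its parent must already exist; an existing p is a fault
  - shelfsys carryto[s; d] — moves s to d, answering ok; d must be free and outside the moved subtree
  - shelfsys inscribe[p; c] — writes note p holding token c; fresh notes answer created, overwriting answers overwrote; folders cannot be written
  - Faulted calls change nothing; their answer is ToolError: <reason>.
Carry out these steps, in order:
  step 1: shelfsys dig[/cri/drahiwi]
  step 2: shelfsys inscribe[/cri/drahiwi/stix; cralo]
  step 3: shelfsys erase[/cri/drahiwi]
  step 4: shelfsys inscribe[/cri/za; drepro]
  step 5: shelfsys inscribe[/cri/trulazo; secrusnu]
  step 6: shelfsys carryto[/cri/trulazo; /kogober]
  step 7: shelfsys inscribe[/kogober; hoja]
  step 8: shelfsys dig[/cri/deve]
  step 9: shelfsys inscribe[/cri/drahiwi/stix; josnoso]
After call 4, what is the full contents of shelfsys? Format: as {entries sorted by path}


[in] shelfsys dig p=/cri/drahiwi
[out] ok
[in] shelfsys inscribe p=/cri/drahiwi/stix c=cralo
[out] created
[in] shelfsys erase p=/cri/drahiwi
[out] ToolError: not empty
[in] shelfsys inscribe p=/cri/za c=drepro
[out] created
[in] shelfsys inscribe p=/cri/trulazo c=secrusnu
[out] created
[in] shelfsys carryto s=/cri/trulazo d=/kogober
[out] ok
[in] shelfsys inscribe p=/kogober c=hoja
[out] overwrote
[in] shelfsys dig p=/cri/deve
[out] ok
[in] shelfsys inscribe p=/cri/drahiwi/stix c=josnoso
[out] overwrote

Answer: {cri/, cri/drahiwi/, cri/drahiwi/stix=cralo, cri/za=drepro}


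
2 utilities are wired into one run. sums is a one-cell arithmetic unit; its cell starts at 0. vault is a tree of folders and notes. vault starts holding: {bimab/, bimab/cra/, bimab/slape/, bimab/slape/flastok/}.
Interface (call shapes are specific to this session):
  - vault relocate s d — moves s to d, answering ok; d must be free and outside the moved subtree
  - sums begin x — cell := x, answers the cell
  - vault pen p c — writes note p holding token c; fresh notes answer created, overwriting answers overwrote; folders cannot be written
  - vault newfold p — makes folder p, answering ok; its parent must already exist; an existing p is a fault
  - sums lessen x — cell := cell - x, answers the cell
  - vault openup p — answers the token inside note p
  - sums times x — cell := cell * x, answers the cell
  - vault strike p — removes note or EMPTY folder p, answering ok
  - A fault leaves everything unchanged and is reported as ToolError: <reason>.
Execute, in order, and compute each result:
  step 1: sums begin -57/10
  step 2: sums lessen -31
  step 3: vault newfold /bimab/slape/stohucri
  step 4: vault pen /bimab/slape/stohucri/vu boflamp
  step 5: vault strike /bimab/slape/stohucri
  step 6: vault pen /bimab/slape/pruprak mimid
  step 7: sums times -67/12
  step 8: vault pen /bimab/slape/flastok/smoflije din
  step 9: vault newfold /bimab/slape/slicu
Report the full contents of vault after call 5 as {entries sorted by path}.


CALL sums begin[x: -57/10]
RET  -57/10
CALL sums lessen[x: -31]
RET  253/10
CALL vault newfold[p: /bimab/slape/stohucri]
RET  ok
CALL vault pen[p: /bimab/slape/stohucri/vu; c: boflamp]
RET  created
CALL vault strike[p: /bimab/slape/stohucri]
RET  ToolError: not empty
CALL vault pen[p: /bimab/slape/pruprak; c: mimid]
RET  created
CALL sums times[x: -67/12]
RET  -16951/120
CALL vault pen[p: /bimab/slape/flastok/smoflije; c: din]
RET  created
CALL vault newfold[p: /bimab/slape/slicu]
RET  ok

Answer: {bimab/, bimab/cra/, bimab/slape/, bimab/slape/flastok/, bimab/slape/stohucri/, bimab/slape/stohucri/vu=boflamp}


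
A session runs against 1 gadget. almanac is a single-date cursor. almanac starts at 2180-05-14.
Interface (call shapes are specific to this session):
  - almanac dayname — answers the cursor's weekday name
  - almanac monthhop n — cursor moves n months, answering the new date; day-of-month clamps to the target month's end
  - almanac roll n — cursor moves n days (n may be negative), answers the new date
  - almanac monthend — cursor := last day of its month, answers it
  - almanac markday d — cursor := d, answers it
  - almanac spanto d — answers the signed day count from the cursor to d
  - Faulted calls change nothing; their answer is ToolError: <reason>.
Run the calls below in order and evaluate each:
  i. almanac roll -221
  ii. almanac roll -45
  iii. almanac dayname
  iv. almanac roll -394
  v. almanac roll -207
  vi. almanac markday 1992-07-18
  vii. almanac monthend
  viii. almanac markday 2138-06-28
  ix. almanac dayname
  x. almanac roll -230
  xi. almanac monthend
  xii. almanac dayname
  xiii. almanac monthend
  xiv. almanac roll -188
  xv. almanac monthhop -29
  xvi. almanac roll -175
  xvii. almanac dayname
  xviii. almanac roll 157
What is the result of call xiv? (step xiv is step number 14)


Answer: 2137-05-26

Derivation:
-> almanac roll(n=-221)
<- 2179-10-06
-> almanac roll(n=-45)
<- 2179-08-22
-> almanac dayname()
<- Sunday
-> almanac roll(n=-394)
<- 2178-07-24
-> almanac roll(n=-207)
<- 2177-12-29
-> almanac markday(d=1992-07-18)
<- 1992-07-18
-> almanac monthend()
<- 1992-07-31
-> almanac markday(d=2138-06-28)
<- 2138-06-28
-> almanac dayname()
<- Saturday
-> almanac roll(n=-230)
<- 2137-11-10
-> almanac monthend()
<- 2137-11-30
-> almanac dayname()
<- Saturday
-> almanac monthend()
<- 2137-11-30
-> almanac roll(n=-188)
<- 2137-05-26
-> almanac monthhop(n=-29)
<- 2134-12-26
-> almanac roll(n=-175)
<- 2134-07-04
-> almanac dayname()
<- Sunday
-> almanac roll(n=157)
<- 2134-12-08


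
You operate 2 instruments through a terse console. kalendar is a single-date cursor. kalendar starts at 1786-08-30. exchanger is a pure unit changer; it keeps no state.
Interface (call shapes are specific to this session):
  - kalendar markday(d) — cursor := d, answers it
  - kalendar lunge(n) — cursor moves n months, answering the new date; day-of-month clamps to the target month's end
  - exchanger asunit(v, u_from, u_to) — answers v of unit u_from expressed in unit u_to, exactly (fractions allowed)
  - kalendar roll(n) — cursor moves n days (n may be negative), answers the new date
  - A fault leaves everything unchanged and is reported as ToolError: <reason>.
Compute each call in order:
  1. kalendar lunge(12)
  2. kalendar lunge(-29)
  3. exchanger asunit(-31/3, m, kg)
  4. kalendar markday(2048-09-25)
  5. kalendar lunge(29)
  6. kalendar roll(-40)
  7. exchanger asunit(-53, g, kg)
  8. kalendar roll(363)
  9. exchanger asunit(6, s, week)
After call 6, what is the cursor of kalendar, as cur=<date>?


Answer: cur=2051-01-16

Derivation:
==> kalendar lunge(n='12')
<== 1787-08-30
==> kalendar lunge(n='-29')
<== 1785-03-30
==> exchanger asunit(v='-31/3', u_from='m', u_to='kg')
<== ToolError: incompatible units
==> kalendar markday(d='2048-09-25')
<== 2048-09-25
==> kalendar lunge(n='29')
<== 2051-02-25
==> kalendar roll(n='-40')
<== 2051-01-16
==> exchanger asunit(v='-53', u_from='g', u_to='kg')
<== -53/1000
==> kalendar roll(n='363')
<== 2052-01-14
==> exchanger asunit(v='6', u_from='s', u_to='week')
<== 1/100800


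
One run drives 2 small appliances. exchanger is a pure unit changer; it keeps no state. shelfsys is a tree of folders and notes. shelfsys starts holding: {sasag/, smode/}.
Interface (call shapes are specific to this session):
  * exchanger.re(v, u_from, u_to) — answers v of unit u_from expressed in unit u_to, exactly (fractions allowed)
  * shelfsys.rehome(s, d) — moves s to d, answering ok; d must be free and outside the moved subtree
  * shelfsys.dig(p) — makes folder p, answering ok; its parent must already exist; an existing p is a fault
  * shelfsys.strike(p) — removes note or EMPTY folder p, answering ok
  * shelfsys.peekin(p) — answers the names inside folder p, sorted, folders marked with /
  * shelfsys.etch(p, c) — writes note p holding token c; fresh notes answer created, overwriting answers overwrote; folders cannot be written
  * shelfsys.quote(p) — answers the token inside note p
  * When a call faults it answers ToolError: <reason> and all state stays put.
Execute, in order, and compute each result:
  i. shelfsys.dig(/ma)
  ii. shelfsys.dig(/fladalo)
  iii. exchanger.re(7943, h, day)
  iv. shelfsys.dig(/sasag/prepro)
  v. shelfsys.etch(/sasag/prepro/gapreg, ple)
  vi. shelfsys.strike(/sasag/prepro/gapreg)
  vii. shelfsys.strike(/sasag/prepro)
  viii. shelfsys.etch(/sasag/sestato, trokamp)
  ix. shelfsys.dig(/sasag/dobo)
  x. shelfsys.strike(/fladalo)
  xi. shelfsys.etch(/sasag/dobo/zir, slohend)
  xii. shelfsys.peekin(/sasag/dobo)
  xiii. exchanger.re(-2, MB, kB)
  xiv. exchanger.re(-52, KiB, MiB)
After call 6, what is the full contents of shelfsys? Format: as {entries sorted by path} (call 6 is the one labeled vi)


Then dig using p: /ma, and get ok.
I run dig using p: /fladalo: ok.
I use re using v: 7943, u_from: h, u_to: day, which returns 7943/24.
Using dig using p: /sasag/prepro, yielding ok.
I try etch using p: /sasag/prepro/gapreg, c: ple, and observe created.
I use strike using p: /sasag/prepro/gapreg, → ok.
Now I run strike using p: /sasag/prepro, and get ok.
Invoking etch using p: /sasag/sestato, c: trokamp, → created.
Invoking dig using p: /sasag/dobo, yielding ok.
Invoking strike using p: /fladalo, yielding ok.
Next I call etch using p: /sasag/dobo/zir, c: slohend, and observe created.
I call peekin using p: /sasag/dobo: [zir].
Invoking re using v: -2, u_from: MB, u_to: kB: -2000.
I try re using v: -52, u_from: KiB, u_to: MiB, and get -13/256.

Answer: {fladalo/, ma/, sasag/, sasag/prepro/, smode/}


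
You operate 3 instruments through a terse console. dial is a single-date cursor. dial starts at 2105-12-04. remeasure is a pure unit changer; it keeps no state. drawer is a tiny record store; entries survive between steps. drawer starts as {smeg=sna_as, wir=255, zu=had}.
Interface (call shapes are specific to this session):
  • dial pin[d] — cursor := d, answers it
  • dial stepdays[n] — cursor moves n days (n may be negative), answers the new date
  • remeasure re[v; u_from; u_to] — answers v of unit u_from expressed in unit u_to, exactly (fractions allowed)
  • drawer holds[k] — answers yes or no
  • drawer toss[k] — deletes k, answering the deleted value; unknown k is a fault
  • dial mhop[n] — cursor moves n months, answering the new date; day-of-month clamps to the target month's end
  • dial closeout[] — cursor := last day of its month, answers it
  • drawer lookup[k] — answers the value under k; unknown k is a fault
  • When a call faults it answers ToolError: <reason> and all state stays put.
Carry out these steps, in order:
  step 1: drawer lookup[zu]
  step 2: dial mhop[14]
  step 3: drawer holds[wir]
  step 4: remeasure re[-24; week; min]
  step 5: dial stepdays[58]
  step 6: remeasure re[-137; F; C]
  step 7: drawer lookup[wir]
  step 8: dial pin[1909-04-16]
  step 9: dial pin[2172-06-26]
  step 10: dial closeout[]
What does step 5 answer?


Next I call drawer lookup with zu, and get had.
I call dial mhop with 14, which returns 2107-02-04.
I invoke drawer holds with wir, which returns yes.
I use remeasure re with -24, week, min, which returns -241920.
I try dial stepdays with 58, and see 2107-04-03.
I run remeasure re with -137, F, C: -845/9.
I use drawer lookup with wir, yielding 255.
Next I call dial pin with 1909-04-16, yielding 1909-04-16.
Calling dial pin with 2172-06-26, which returns 2172-06-26.
Calling dial closeout, — result: 2172-06-30.

Answer: 2107-04-03


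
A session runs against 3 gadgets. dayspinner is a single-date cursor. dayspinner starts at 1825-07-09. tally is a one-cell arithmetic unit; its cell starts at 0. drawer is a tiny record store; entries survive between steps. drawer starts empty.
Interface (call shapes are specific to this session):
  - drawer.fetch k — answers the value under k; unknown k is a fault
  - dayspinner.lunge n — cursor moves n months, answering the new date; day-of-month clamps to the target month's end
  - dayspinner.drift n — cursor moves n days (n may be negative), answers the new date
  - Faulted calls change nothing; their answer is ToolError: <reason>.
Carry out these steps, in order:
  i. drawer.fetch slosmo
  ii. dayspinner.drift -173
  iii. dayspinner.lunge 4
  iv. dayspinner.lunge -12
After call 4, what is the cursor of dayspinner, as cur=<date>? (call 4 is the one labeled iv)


Answer: cur=1824-05-17

Derivation:
I use drawer.fetch on k='slosmo', and see ToolError: no such key slosmo.
Calling dayspinner.drift on n='-173', and see 1825-01-17.
I call dayspinner.lunge on n='4', — result: 1825-05-17.
I try dayspinner.lunge on n='-12', — result: 1824-05-17.


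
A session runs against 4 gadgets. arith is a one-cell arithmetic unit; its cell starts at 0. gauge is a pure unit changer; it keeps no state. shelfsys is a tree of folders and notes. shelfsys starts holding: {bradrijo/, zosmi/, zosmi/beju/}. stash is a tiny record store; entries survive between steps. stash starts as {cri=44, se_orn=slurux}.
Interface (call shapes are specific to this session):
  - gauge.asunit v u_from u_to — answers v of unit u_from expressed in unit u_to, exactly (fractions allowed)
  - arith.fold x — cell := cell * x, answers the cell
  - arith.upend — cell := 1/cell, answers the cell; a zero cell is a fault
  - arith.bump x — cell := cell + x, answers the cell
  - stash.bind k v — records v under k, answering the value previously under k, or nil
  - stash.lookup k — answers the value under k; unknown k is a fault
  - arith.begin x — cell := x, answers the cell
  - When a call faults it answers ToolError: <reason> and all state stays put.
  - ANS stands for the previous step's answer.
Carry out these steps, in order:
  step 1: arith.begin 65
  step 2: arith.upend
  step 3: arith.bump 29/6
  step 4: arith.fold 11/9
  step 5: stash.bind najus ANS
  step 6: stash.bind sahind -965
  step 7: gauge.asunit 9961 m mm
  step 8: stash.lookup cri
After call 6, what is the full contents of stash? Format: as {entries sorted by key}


Answer: {cri=44, najus=20801/3510, sahind=-965, se_orn=slurux}

Derivation:
% arith.begin(x: 65) == 65
% arith.upend() == 1/65
% arith.bump(x: 29/6) == 1891/390
% arith.fold(x: 11/9) == 20801/3510
% stash.bind(k: najus, v: ANS) == nil
% stash.bind(k: sahind, v: -965) == nil
% gauge.asunit(v: 9961, u_from: m, u_to: mm) == 9961000
% stash.lookup(k: cri) == 44


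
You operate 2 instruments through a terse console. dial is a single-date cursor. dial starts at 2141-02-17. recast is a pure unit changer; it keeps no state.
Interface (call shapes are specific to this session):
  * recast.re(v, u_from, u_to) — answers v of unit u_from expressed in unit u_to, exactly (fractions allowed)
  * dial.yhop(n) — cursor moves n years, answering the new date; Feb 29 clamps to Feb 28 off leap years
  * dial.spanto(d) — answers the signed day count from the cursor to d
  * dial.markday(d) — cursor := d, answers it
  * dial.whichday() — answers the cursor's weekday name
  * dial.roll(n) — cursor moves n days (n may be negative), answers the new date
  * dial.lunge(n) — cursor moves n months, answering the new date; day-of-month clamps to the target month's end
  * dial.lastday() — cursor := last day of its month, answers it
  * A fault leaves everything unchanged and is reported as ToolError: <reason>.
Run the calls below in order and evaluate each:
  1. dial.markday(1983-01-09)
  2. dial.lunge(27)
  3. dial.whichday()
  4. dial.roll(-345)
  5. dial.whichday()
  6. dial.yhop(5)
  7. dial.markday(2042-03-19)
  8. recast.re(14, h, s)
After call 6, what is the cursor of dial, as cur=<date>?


Answer: cur=1989-04-29

Derivation:
~$ dial.markday 1983-01-09
:: 1983-01-09
~$ dial.lunge 27
:: 1985-04-09
~$ dial.whichday
:: Tuesday
~$ dial.roll -345
:: 1984-04-29
~$ dial.whichday
:: Sunday
~$ dial.yhop 5
:: 1989-04-29
~$ dial.markday 2042-03-19
:: 2042-03-19
~$ recast.re 14 h s
:: 50400


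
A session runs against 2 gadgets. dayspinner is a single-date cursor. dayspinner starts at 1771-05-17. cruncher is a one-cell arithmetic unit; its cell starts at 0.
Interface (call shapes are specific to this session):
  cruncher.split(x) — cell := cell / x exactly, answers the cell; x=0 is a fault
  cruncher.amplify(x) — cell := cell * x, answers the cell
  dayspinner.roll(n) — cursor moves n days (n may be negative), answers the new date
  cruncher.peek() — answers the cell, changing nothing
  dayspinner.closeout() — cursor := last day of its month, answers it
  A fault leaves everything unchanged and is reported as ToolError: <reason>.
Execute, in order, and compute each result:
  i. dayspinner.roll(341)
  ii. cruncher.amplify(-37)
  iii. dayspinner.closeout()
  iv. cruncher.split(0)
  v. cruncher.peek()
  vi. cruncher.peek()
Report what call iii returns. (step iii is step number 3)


> dayspinner.roll n=341
:: 1772-04-22
> cruncher.amplify x=-37
:: 0
> dayspinner.closeout
:: 1772-04-30
> cruncher.split x=0
:: ToolError: division by zero
> cruncher.peek
:: 0
> cruncher.peek
:: 0

Answer: 1772-04-30


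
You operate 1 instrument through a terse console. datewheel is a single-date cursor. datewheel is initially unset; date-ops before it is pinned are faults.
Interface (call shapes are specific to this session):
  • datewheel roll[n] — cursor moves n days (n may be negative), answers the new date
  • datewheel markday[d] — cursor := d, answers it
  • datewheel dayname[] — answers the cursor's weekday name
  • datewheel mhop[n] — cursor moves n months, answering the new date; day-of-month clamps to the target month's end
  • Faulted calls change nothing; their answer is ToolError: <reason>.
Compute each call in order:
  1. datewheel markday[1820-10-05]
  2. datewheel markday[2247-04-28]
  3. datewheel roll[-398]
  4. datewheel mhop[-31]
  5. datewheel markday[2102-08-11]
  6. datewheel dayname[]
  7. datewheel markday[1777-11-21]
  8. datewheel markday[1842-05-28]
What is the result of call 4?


Then datewheel markday(1820-10-05), and get 1820-10-05.
Then datewheel markday(2247-04-28): 2247-04-28.
Calling datewheel roll(-398), yielding 2246-03-26.
Then datewheel mhop(-31), and get 2243-08-26.
Then datewheel markday(2102-08-11): 2102-08-11.
I use datewheel dayname(), and get Friday.
I invoke datewheel markday(1777-11-21): 1777-11-21.
Next I call datewheel markday(1842-05-28), and see 1842-05-28.

Answer: 2243-08-26


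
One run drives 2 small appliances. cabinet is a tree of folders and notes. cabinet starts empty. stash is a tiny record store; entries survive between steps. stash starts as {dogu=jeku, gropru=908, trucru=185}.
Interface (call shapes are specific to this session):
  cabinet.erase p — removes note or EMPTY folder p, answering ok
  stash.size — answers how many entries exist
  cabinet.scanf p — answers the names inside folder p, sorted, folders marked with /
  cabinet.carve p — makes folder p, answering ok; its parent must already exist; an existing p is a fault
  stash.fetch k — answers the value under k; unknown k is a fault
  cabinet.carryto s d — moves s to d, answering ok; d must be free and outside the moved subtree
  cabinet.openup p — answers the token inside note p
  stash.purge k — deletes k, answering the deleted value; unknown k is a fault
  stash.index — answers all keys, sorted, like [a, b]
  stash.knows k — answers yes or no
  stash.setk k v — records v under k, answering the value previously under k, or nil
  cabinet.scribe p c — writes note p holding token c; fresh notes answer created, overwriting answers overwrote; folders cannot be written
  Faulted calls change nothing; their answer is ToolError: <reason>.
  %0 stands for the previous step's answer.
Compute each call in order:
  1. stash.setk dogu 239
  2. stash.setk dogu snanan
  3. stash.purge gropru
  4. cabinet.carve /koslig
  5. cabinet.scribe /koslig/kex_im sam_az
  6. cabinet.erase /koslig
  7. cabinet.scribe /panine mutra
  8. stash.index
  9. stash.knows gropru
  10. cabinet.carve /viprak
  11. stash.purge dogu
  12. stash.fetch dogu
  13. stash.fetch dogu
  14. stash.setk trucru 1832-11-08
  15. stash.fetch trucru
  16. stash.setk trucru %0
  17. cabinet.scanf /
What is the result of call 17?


# stash.setk(k=dogu, v=239) => jeku
# stash.setk(k=dogu, v=snanan) => 239
# stash.purge(k=gropru) => 908
# cabinet.carve(p=/koslig) => ok
# cabinet.scribe(p=/koslig/kex_im, c=sam_az) => created
# cabinet.erase(p=/koslig) => ToolError: not empty
# cabinet.scribe(p=/panine, c=mutra) => created
# stash.index() => [dogu, trucru]
# stash.knows(k=gropru) => no
# cabinet.carve(p=/viprak) => ok
# stash.purge(k=dogu) => snanan
# stash.fetch(k=dogu) => ToolError: no such key dogu
# stash.fetch(k=dogu) => ToolError: no such key dogu
# stash.setk(k=trucru, v=1832-11-08) => 185
# stash.fetch(k=trucru) => 1832-11-08
# stash.setk(k=trucru, v=%0) => 1832-11-08
# cabinet.scanf(p=/) => [koslig/, panine, viprak/]

Answer: [koslig/, panine, viprak/]


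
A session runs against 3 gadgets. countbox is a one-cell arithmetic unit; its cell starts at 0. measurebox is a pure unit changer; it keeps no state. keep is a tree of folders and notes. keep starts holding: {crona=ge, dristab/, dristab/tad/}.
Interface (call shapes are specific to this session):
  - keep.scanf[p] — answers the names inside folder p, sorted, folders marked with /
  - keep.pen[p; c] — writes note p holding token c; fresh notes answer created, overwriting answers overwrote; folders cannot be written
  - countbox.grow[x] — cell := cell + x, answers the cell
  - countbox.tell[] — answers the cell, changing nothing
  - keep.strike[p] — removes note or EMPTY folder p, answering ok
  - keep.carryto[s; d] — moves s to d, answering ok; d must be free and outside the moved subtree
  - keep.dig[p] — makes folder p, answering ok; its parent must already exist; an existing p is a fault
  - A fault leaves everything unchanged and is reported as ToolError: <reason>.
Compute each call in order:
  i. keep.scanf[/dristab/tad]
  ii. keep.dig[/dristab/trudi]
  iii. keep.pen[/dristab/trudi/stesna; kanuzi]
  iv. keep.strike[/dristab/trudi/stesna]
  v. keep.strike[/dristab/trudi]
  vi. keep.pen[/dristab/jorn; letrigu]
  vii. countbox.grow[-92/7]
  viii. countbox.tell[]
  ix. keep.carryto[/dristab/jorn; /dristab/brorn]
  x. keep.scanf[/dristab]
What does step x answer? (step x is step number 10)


! keep.scanf(p→/dristab/tad) == []
! keep.dig(p→/dristab/trudi) == ok
! keep.pen(p→/dristab/trudi/stesna, c→kanuzi) == created
! keep.strike(p→/dristab/trudi/stesna) == ok
! keep.strike(p→/dristab/trudi) == ok
! keep.pen(p→/dristab/jorn, c→letrigu) == created
! countbox.grow(x→-92/7) == -92/7
! countbox.tell() == -92/7
! keep.carryto(s→/dristab/jorn, d→/dristab/brorn) == ok
! keep.scanf(p→/dristab) == [brorn, tad/]

Answer: [brorn, tad/]


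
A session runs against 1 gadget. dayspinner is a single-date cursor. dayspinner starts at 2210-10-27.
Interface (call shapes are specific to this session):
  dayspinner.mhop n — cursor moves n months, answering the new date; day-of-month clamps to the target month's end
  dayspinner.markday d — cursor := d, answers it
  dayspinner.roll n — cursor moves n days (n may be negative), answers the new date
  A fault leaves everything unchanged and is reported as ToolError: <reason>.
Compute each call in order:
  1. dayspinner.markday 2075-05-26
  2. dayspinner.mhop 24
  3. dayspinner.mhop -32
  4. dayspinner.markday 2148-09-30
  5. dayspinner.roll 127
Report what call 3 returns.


Answer: 2074-09-26

Derivation:
Step: markday[d→2075-05-26]
Result: 2075-05-26
Step: mhop[n→24]
Result: 2077-05-26
Step: mhop[n→-32]
Result: 2074-09-26
Step: markday[d→2148-09-30]
Result: 2148-09-30
Step: roll[n→127]
Result: 2149-02-04


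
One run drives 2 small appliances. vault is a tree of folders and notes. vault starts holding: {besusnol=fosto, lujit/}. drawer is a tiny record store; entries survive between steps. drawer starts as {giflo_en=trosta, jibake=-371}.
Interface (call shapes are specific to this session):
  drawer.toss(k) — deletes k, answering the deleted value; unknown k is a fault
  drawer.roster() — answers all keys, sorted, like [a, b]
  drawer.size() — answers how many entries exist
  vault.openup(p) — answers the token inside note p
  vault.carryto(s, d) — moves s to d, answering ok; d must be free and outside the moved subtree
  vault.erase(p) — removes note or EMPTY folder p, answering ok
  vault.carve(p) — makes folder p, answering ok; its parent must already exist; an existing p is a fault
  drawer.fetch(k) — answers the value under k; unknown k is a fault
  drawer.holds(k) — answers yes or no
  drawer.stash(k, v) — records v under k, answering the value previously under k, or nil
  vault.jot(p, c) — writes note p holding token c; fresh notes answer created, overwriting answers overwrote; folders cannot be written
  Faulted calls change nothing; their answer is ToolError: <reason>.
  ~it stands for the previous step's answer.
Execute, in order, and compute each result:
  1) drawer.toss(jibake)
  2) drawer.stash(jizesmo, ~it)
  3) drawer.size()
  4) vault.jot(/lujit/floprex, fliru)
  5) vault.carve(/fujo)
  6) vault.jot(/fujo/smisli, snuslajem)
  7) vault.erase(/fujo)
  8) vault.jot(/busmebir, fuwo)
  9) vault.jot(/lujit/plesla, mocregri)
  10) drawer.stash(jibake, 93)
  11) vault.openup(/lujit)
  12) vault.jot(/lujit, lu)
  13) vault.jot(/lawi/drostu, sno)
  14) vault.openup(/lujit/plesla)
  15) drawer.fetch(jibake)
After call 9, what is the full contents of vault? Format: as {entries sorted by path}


Answer: {besusnol=fosto, busmebir=fuwo, fujo/, fujo/smisli=snuslajem, lujit/, lujit/floprex=fliru, lujit/plesla=mocregri}

Derivation:
[in] drawer.toss k='jibake'
= -371
[in] drawer.stash k='jizesmo' v='~it'
= nil
[in] drawer.size
= 2
[in] vault.jot p='/lujit/floprex' c='fliru'
= created
[in] vault.carve p='/fujo'
= ok
[in] vault.jot p='/fujo/smisli' c='snuslajem'
= created
[in] vault.erase p='/fujo'
= ToolError: not empty
[in] vault.jot p='/busmebir' c='fuwo'
= created
[in] vault.jot p='/lujit/plesla' c='mocregri'
= created
[in] drawer.stash k='jibake' v='93'
= nil
[in] vault.openup p='/lujit'
= ToolError: is a directory
[in] vault.jot p='/lujit' c='lu'
= ToolError: is a directory
[in] vault.jot p='/lawi/drostu' c='sno'
= ToolError: no parent
[in] vault.openup p='/lujit/plesla'
= mocregri
[in] drawer.fetch k='jibake'
= 93


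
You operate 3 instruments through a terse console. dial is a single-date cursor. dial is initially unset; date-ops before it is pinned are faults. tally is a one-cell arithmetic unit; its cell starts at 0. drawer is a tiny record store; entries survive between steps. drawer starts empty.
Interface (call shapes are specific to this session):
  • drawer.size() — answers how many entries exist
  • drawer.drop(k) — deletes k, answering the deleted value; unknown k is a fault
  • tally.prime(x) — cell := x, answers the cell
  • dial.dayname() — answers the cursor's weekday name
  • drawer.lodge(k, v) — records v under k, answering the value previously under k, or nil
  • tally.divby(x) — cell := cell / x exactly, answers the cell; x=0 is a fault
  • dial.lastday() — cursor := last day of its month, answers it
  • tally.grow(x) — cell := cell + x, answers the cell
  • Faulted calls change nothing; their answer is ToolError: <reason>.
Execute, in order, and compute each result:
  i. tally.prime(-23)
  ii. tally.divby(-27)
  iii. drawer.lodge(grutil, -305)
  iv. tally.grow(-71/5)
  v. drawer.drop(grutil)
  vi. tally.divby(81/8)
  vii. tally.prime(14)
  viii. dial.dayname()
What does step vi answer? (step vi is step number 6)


→ prime(x=-23)
← -23
→ divby(x=-27)
← 23/27
→ lodge(k=grutil, v=-305)
← nil
→ grow(x=-71/5)
← -1802/135
→ drop(k=grutil)
← -305
→ divby(x=81/8)
← -14416/10935
→ prime(x=14)
← 14
→ dayname()
← ToolError: no date set

Answer: -14416/10935


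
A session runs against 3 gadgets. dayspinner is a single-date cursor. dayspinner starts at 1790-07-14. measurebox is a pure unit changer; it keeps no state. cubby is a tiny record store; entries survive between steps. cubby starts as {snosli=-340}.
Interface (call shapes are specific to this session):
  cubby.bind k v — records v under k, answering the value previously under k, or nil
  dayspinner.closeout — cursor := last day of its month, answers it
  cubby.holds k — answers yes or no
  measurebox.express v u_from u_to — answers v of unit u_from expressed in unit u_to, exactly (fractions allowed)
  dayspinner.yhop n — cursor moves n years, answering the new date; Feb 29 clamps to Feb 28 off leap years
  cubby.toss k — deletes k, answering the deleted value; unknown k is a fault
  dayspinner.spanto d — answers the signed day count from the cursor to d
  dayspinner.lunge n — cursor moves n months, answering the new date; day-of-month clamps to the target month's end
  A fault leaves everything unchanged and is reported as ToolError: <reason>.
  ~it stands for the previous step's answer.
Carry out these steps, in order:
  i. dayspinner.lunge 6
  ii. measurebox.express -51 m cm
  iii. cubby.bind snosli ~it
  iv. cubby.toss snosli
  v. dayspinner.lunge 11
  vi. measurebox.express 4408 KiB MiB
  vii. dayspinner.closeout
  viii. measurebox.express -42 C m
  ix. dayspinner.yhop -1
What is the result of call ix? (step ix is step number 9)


% lunge n: 6
:: 1791-01-14
% express v: -51 u_from: m u_to: cm
:: -5100
% bind k: snosli v: ~it
:: -340
% toss k: snosli
:: -5100
% lunge n: 11
:: 1791-12-14
% express v: 4408 u_from: KiB u_to: MiB
:: 551/128
% closeout
:: 1791-12-31
% express v: -42 u_from: C u_to: m
:: ToolError: incompatible units
% yhop n: -1
:: 1790-12-31

Answer: 1790-12-31


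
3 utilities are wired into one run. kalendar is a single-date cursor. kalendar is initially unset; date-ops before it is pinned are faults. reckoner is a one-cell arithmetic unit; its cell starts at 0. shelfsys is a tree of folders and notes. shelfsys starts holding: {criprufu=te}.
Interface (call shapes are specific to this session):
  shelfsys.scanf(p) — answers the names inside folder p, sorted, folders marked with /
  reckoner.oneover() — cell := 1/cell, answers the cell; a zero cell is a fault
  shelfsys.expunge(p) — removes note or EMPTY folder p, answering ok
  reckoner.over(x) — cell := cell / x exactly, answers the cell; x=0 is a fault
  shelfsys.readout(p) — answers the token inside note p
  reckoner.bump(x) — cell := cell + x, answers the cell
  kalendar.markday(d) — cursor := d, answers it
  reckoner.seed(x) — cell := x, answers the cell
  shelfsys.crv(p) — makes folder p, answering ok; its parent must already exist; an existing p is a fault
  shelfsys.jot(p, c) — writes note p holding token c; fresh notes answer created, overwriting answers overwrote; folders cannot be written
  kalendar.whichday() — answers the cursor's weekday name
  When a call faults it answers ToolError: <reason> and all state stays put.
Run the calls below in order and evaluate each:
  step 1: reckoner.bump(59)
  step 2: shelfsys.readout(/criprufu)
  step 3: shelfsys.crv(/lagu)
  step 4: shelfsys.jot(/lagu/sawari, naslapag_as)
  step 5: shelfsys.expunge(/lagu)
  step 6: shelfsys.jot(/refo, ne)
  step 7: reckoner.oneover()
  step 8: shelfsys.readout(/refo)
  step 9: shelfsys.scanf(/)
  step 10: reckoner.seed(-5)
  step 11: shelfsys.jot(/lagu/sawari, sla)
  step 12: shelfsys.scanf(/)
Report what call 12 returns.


Answer: [criprufu, lagu/, refo]

Derivation:
·→ reckoner.bump(x=59)
·← 59
·→ shelfsys.readout(p=/criprufu)
·← te
·→ shelfsys.crv(p=/lagu)
·← ok
·→ shelfsys.jot(p=/lagu/sawari, c=naslapag_as)
·← created
·→ shelfsys.expunge(p=/lagu)
·← ToolError: not empty
·→ shelfsys.jot(p=/refo, c=ne)
·← created
·→ reckoner.oneover()
·← 1/59
·→ shelfsys.readout(p=/refo)
·← ne
·→ shelfsys.scanf(p=/)
·← [criprufu, lagu/, refo]
·→ reckoner.seed(x=-5)
·← -5
·→ shelfsys.jot(p=/lagu/sawari, c=sla)
·← overwrote
·→ shelfsys.scanf(p=/)
·← [criprufu, lagu/, refo]


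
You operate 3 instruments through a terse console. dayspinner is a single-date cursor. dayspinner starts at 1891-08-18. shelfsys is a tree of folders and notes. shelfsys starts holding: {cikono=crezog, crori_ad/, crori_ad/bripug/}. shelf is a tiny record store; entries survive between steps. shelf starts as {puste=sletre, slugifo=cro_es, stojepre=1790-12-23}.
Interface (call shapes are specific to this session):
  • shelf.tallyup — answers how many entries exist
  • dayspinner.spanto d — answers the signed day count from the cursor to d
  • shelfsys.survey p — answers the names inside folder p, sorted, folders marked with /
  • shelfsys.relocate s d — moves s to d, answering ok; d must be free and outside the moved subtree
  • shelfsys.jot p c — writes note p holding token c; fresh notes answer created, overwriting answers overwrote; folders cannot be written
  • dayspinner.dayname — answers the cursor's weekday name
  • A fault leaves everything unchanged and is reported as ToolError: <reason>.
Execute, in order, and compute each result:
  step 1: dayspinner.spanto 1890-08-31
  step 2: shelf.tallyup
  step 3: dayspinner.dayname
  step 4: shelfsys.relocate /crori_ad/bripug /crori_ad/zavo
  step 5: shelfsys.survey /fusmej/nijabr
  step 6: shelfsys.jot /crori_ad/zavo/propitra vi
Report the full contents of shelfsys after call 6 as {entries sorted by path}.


Answer: {cikono=crezog, crori_ad/, crori_ad/zavo/, crori_ad/zavo/propitra=vi}

Derivation:
;; 1. dayspinner.spanto(d: 1890-08-31) -> -352
;; 2. shelf.tallyup() -> 3
;; 3. dayspinner.dayname() -> Tuesday
;; 4. shelfsys.relocate(s: /crori_ad/bripug, d: /crori_ad/zavo) -> ok
;; 5. shelfsys.survey(p: /fusmej/nijabr) -> ToolError: not found
;; 6. shelfsys.jot(p: /crori_ad/zavo/propitra, c: vi) -> created
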